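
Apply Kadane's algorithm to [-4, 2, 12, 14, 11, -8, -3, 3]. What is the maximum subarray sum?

Using Kadane's algorithm on [-4, 2, 12, 14, 11, -8, -3, 3]:

Scanning through the array:
Position 1 (value 2): max_ending_here = 2, max_so_far = 2
Position 2 (value 12): max_ending_here = 14, max_so_far = 14
Position 3 (value 14): max_ending_here = 28, max_so_far = 28
Position 4 (value 11): max_ending_here = 39, max_so_far = 39
Position 5 (value -8): max_ending_here = 31, max_so_far = 39
Position 6 (value -3): max_ending_here = 28, max_so_far = 39
Position 7 (value 3): max_ending_here = 31, max_so_far = 39

Maximum subarray: [2, 12, 14, 11]
Maximum sum: 39

The maximum subarray is [2, 12, 14, 11] with sum 39. This subarray runs from index 1 to index 4.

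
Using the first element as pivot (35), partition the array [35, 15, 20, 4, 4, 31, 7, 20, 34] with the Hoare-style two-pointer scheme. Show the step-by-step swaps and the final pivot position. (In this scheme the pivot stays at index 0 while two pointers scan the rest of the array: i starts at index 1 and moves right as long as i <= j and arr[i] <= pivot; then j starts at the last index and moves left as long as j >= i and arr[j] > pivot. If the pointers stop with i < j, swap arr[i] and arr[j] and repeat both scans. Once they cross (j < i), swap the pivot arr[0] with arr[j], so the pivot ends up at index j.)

Hoare-style two-pointer partition with pivot = 35:

Initial array: [35, 15, 20, 4, 4, 31, 7, 20, 34]

Pointers start at i = 1, j = 8.
i ends at 9, j ends at 8: the pointers have crossed (j < i), so scanning stops.

Swap pivot arr[0] with arr[8] to place pivot at position 8: [34, 15, 20, 4, 4, 31, 7, 20, 35]
Pivot position: 8

After partitioning with pivot 35, the array becomes [34, 15, 20, 4, 4, 31, 7, 20, 35]. The pivot is placed at index 8. All elements to the left of the pivot are <= 35, and all elements to the right are > 35.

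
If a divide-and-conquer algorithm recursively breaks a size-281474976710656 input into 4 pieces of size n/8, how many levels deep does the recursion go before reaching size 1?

For divide and conquer with division factor 8:

Problem sizes at each level:
Level 0: 281474976710656
Level 1: 35184372088832
Level 2: 4398046511104
Level 3: 549755813888
Level 4: 68719476736
Level 5: 8589934592
Level 6: 1073741824
Level 7: 134217728
Level 8: 16777216
Level 9: 2097152
Level 10: 262144
Level 11: 32768
Level 12: 4096
Level 13: 512
Level 14: 64
Level 15: 8
Level 16: 1

The root is level 0 and the size-1 base case is level 16 (the tree spans levels 0 through 16, i.e. 17 levels counting the root), so the depth is the number of divisions: log_8(281474976710656) = 16

The recursion tree depth is log_8(281474976710656) = 16. At each level, the problem size is divided by 8, so it takes 16 divisions to reduce to a base case of size 1. The algorithm makes 4 recursive calls at each level.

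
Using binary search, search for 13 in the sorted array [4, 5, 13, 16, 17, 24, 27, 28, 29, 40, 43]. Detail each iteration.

Binary search for 13 in [4, 5, 13, 16, 17, 24, 27, 28, 29, 40, 43]:

lo=0, hi=10, mid=5, arr[mid]=24 -> 24 > 13, search left half
lo=0, hi=4, mid=2, arr[mid]=13 -> Found target at index 2!

Binary search finds 13 at index 2 after 2 comparisons. The search repeatedly halves the search space by comparing with the middle element.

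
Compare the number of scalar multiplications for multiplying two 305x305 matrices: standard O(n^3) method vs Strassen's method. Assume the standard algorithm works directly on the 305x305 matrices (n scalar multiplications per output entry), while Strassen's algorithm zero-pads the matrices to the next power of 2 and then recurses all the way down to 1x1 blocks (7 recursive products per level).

Matrix multiplication for 305x305 matrices:

Strassen's algorithm requires power-of-2 dimensions. Pad 305x305 to 512x512 (next power of 2).

Standard algorithm: 305^3 = 28372625 multiplications
Strassen's algorithm: 7^(log2(512)) = 7^9 = 40353607 multiplications
Difference: 28372625 - 40353607 = -11980982 (Strassen uses MORE here due to padding overhead — for small or just-over-power-of-2 n, padding can outweigh the per-level savings)

Standard: 28372625 multiplications (305^3). Strassen: 40353607 multiplications (7^9, after padding to 512x512). Strassen reduces 8 recursive multiplications to 7 at each level.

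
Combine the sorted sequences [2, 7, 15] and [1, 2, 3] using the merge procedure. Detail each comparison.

Merging process:

Compare 2 vs 1: take 1 from right. Merged: [1]
Compare 2 vs 2: take 2 from left. Merged: [1, 2]
Compare 7 vs 2: take 2 from right. Merged: [1, 2, 2]
Compare 7 vs 3: take 3 from right. Merged: [1, 2, 2, 3]
Append remaining from left: [7, 15]. Merged: [1, 2, 2, 3, 7, 15]

Final merged array: [1, 2, 2, 3, 7, 15]
Total comparisons: 4

The merged array is [1, 2, 2, 3, 7, 15], requiring 4 comparisons. The merge step runs in O(n) time where n is the total number of elements.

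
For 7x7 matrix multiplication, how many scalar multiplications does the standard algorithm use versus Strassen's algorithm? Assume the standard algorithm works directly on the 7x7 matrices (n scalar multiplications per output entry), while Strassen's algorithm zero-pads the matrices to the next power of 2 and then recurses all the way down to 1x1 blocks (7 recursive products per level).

Matrix multiplication for 7x7 matrices:

Strassen's algorithm requires power-of-2 dimensions. Pad 7x7 to 8x8 (next power of 2).

Standard algorithm: 7^3 = 343 multiplications
Strassen's algorithm: 7^(log2(8)) = 7^3 = 343 multiplications
Savings: 343 - 343 = 0 multiplications

Standard: 343 multiplications (7^3). Strassen: 343 multiplications (7^3, after padding to 8x8). Strassen reduces 8 recursive multiplications to 7 at each level.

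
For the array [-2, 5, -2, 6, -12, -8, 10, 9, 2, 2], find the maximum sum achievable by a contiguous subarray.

Using Kadane's algorithm on [-2, 5, -2, 6, -12, -8, 10, 9, 2, 2]:

Scanning through the array:
Position 1 (value 5): max_ending_here = 5, max_so_far = 5
Position 2 (value -2): max_ending_here = 3, max_so_far = 5
Position 3 (value 6): max_ending_here = 9, max_so_far = 9
Position 4 (value -12): max_ending_here = -3, max_so_far = 9
Position 5 (value -8): max_ending_here = -8, max_so_far = 9
Position 6 (value 10): max_ending_here = 10, max_so_far = 10
Position 7 (value 9): max_ending_here = 19, max_so_far = 19
Position 8 (value 2): max_ending_here = 21, max_so_far = 21
Position 9 (value 2): max_ending_here = 23, max_so_far = 23

Maximum subarray: [10, 9, 2, 2]
Maximum sum: 23

The maximum subarray is [10, 9, 2, 2] with sum 23. This subarray runs from index 6 to index 9.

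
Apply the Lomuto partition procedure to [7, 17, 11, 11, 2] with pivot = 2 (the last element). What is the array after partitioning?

Lomuto partition with pivot = 2:

Initial array: [7, 17, 11, 11, 2]

arr[0]=7 > 2: no swap
arr[1]=17 > 2: no swap
arr[2]=11 > 2: no swap
arr[3]=11 > 2: no swap

Place pivot at position 0: [2, 17, 11, 11, 7]
Pivot position: 0

After partitioning with pivot 2, the array becomes [2, 17, 11, 11, 7]. The pivot is placed at index 0. All elements to the left of the pivot are <= 2, and all elements to the right are > 2.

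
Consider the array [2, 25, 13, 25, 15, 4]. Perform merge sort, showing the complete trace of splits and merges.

Merge sort trace:

Split: [2, 25, 13, 25, 15, 4] -> [2, 25, 13] and [25, 15, 4]
  Split: [2, 25, 13] -> [2] and [25, 13]
    Split: [25, 13] -> [25] and [13]
    Merge: [25] + [13] -> [13, 25]
  Merge: [2] + [13, 25] -> [2, 13, 25]
  Split: [25, 15, 4] -> [25] and [15, 4]
    Split: [15, 4] -> [15] and [4]
    Merge: [15] + [4] -> [4, 15]
  Merge: [25] + [4, 15] -> [4, 15, 25]
Merge: [2, 13, 25] + [4, 15, 25] -> [2, 4, 13, 15, 25, 25]

Final sorted array: [2, 4, 13, 15, 25, 25]

The merge sort proceeds by recursively splitting the array and merging sorted halves.
After all merges, the sorted array is [2, 4, 13, 15, 25, 25].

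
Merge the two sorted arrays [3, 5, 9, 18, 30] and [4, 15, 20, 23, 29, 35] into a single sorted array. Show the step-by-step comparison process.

Merging process:

Compare 3 vs 4: take 3 from left. Merged: [3]
Compare 5 vs 4: take 4 from right. Merged: [3, 4]
Compare 5 vs 15: take 5 from left. Merged: [3, 4, 5]
Compare 9 vs 15: take 9 from left. Merged: [3, 4, 5, 9]
Compare 18 vs 15: take 15 from right. Merged: [3, 4, 5, 9, 15]
Compare 18 vs 20: take 18 from left. Merged: [3, 4, 5, 9, 15, 18]
Compare 30 vs 20: take 20 from right. Merged: [3, 4, 5, 9, 15, 18, 20]
Compare 30 vs 23: take 23 from right. Merged: [3, 4, 5, 9, 15, 18, 20, 23]
Compare 30 vs 29: take 29 from right. Merged: [3, 4, 5, 9, 15, 18, 20, 23, 29]
Compare 30 vs 35: take 30 from left. Merged: [3, 4, 5, 9, 15, 18, 20, 23, 29, 30]
Append remaining from right: [35]. Merged: [3, 4, 5, 9, 15, 18, 20, 23, 29, 30, 35]

Final merged array: [3, 4, 5, 9, 15, 18, 20, 23, 29, 30, 35]
Total comparisons: 10

The merged array is [3, 4, 5, 9, 15, 18, 20, 23, 29, 30, 35], requiring 10 comparisons. The merge step runs in O(n) time where n is the total number of elements.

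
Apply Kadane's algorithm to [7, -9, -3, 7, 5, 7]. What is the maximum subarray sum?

Using Kadane's algorithm on [7, -9, -3, 7, 5, 7]:

Scanning through the array:
Position 1 (value -9): max_ending_here = -2, max_so_far = 7
Position 2 (value -3): max_ending_here = -3, max_so_far = 7
Position 3 (value 7): max_ending_here = 7, max_so_far = 7
Position 4 (value 5): max_ending_here = 12, max_so_far = 12
Position 5 (value 7): max_ending_here = 19, max_so_far = 19

Maximum subarray: [7, 5, 7]
Maximum sum: 19

The maximum subarray is [7, 5, 7] with sum 19. This subarray runs from index 3 to index 5.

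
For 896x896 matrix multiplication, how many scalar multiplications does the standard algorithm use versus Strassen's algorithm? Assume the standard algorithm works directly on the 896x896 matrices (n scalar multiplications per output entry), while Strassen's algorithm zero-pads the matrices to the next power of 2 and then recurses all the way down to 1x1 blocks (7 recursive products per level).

Matrix multiplication for 896x896 matrices:

Strassen's algorithm requires power-of-2 dimensions. Pad 896x896 to 1024x1024 (next power of 2).

Standard algorithm: 896^3 = 719323136 multiplications
Strassen's algorithm: 7^(log2(1024)) = 7^10 = 282475249 multiplications
Savings: 719323136 - 282475249 = 436847887 multiplications

Standard: 719323136 multiplications (896^3). Strassen: 282475249 multiplications (7^10, after padding to 1024x1024). Strassen reduces 8 recursive multiplications to 7 at each level.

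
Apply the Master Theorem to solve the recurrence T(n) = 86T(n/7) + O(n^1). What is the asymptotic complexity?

Master Theorem for T(n) = 86T(n/7) + O(n^1):

a = 86, b = 7, c = 1
log_b(a) = log_7(86) = 2.2891

Case 1: c = 1 < log_7(86) = 2.2891
T(n) = O(n^(log_7 86))

For T(n) = 86T(n/7) + O(n^1): log_7(86) = 2.2891. This is Case 1 of the Master Theorem (c < log_b(a), work dominated by leaves), giving O(n^(log_7 86)).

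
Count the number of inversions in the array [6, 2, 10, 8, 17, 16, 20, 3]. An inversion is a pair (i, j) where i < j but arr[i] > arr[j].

Finding inversions in [6, 2, 10, 8, 17, 16, 20, 3]:

(0, 1): arr[0]=6 > arr[1]=2
(0, 7): arr[0]=6 > arr[7]=3
(2, 3): arr[2]=10 > arr[3]=8
(2, 7): arr[2]=10 > arr[7]=3
(3, 7): arr[3]=8 > arr[7]=3
(4, 5): arr[4]=17 > arr[5]=16
(4, 7): arr[4]=17 > arr[7]=3
(5, 7): arr[5]=16 > arr[7]=3
(6, 7): arr[6]=20 > arr[7]=3

Total inversions: 9

The array has 9 inversion(s): (0,1), (0,7), (2,3), (2,7), (3,7), (4,5), (4,7), (5,7), (6,7). Each pair (i,j) satisfies i < j and arr[i] > arr[j].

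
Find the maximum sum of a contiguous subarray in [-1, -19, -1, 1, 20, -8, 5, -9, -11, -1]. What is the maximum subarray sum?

Using Kadane's algorithm on [-1, -19, -1, 1, 20, -8, 5, -9, -11, -1]:

Scanning through the array:
Position 1 (value -19): max_ending_here = -19, max_so_far = -1
Position 2 (value -1): max_ending_here = -1, max_so_far = -1
Position 3 (value 1): max_ending_here = 1, max_so_far = 1
Position 4 (value 20): max_ending_here = 21, max_so_far = 21
Position 5 (value -8): max_ending_here = 13, max_so_far = 21
Position 6 (value 5): max_ending_here = 18, max_so_far = 21
Position 7 (value -9): max_ending_here = 9, max_so_far = 21
Position 8 (value -11): max_ending_here = -2, max_so_far = 21
Position 9 (value -1): max_ending_here = -1, max_so_far = 21

Maximum subarray: [1, 20]
Maximum sum: 21

The maximum subarray is [1, 20] with sum 21. This subarray runs from index 3 to index 4.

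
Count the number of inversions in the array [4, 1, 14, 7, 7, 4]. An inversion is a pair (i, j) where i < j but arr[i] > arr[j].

Finding inversions in [4, 1, 14, 7, 7, 4]:

(0, 1): arr[0]=4 > arr[1]=1
(2, 3): arr[2]=14 > arr[3]=7
(2, 4): arr[2]=14 > arr[4]=7
(2, 5): arr[2]=14 > arr[5]=4
(3, 5): arr[3]=7 > arr[5]=4
(4, 5): arr[4]=7 > arr[5]=4

Total inversions: 6

The array has 6 inversion(s): (0,1), (2,3), (2,4), (2,5), (3,5), (4,5). Each pair (i,j) satisfies i < j and arr[i] > arr[j].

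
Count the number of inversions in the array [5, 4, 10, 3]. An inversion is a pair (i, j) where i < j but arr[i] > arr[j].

Finding inversions in [5, 4, 10, 3]:

(0, 1): arr[0]=5 > arr[1]=4
(0, 3): arr[0]=5 > arr[3]=3
(1, 3): arr[1]=4 > arr[3]=3
(2, 3): arr[2]=10 > arr[3]=3

Total inversions: 4

The array has 4 inversion(s): (0,1), (0,3), (1,3), (2,3). Each pair (i,j) satisfies i < j and arr[i] > arr[j].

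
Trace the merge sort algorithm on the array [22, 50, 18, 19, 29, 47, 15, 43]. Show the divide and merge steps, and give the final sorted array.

Merge sort trace:

Split: [22, 50, 18, 19, 29, 47, 15, 43] -> [22, 50, 18, 19] and [29, 47, 15, 43]
  Split: [22, 50, 18, 19] -> [22, 50] and [18, 19]
    Split: [22, 50] -> [22] and [50]
    Merge: [22] + [50] -> [22, 50]
    Split: [18, 19] -> [18] and [19]
    Merge: [18] + [19] -> [18, 19]
  Merge: [22, 50] + [18, 19] -> [18, 19, 22, 50]
  Split: [29, 47, 15, 43] -> [29, 47] and [15, 43]
    Split: [29, 47] -> [29] and [47]
    Merge: [29] + [47] -> [29, 47]
    Split: [15, 43] -> [15] and [43]
    Merge: [15] + [43] -> [15, 43]
  Merge: [29, 47] + [15, 43] -> [15, 29, 43, 47]
Merge: [18, 19, 22, 50] + [15, 29, 43, 47] -> [15, 18, 19, 22, 29, 43, 47, 50]

Final sorted array: [15, 18, 19, 22, 29, 43, 47, 50]

The merge sort proceeds by recursively splitting the array and merging sorted halves.
After all merges, the sorted array is [15, 18, 19, 22, 29, 43, 47, 50].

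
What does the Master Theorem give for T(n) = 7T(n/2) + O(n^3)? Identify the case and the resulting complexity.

Master Theorem for T(n) = 7T(n/2) + O(n^3):

a = 7, b = 2, c = 3
log_b(a) = log_2(7) = 2.8074

Case 3: c = 3 > log_2(7) = 2.8074
T(n) = O(n^3) = O(n^3)

For T(n) = 7T(n/2) + O(n^3): log_2(7) = 2.8074. This is Case 3 of the Master Theorem (c > log_b(a), work dominated by root), giving O(n^3).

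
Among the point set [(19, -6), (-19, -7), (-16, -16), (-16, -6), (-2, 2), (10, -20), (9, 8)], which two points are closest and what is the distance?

Computing all pairwise distances among 7 points:

d((19, -6), (-19, -7)) = 38.0132
d((19, -6), (-16, -16)) = 36.4005
d((19, -6), (-16, -6)) = 35.0
d((19, -6), (-2, 2)) = 22.4722
d((19, -6), (10, -20)) = 16.6433
d((19, -6), (9, 8)) = 17.2047
d((-19, -7), (-16, -16)) = 9.4868
d((-19, -7), (-16, -6)) = 3.1623 <-- minimum
d((-19, -7), (-2, 2)) = 19.2354
d((-19, -7), (10, -20)) = 31.7805
d((-19, -7), (9, 8)) = 31.7648
d((-16, -16), (-16, -6)) = 10.0
d((-16, -16), (-2, 2)) = 22.8035
d((-16, -16), (10, -20)) = 26.3059
d((-16, -16), (9, 8)) = 34.6554
d((-16, -6), (-2, 2)) = 16.1245
d((-16, -6), (10, -20)) = 29.5296
d((-16, -6), (9, 8)) = 28.6531
d((-2, 2), (10, -20)) = 25.0599
d((-2, 2), (9, 8)) = 12.53
d((10, -20), (9, 8)) = 28.0179

Closest pair: (-19, -7) and (-16, -6) with distance 3.1623

The closest pair is (-19, -7) and (-16, -6) with Euclidean distance 3.1623. For 7 points, brute-force pairwise comparison is shown above. For large n, the divide-and-conquer algorithm (sort by x, recurse on halves, check the dividing strip) achieves O(n log n).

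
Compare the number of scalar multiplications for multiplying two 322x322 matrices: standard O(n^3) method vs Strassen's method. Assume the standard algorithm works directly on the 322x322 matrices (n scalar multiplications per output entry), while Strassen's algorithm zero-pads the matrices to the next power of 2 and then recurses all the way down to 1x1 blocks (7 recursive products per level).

Matrix multiplication for 322x322 matrices:

Strassen's algorithm requires power-of-2 dimensions. Pad 322x322 to 512x512 (next power of 2).

Standard algorithm: 322^3 = 33386248 multiplications
Strassen's algorithm: 7^(log2(512)) = 7^9 = 40353607 multiplications
Difference: 33386248 - 40353607 = -6967359 (Strassen uses MORE here due to padding overhead — for small or just-over-power-of-2 n, padding can outweigh the per-level savings)

Standard: 33386248 multiplications (322^3). Strassen: 40353607 multiplications (7^9, after padding to 512x512). Strassen reduces 8 recursive multiplications to 7 at each level.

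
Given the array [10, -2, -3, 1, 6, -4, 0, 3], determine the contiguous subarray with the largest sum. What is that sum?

Using Kadane's algorithm on [10, -2, -3, 1, 6, -4, 0, 3]:

Scanning through the array:
Position 1 (value -2): max_ending_here = 8, max_so_far = 10
Position 2 (value -3): max_ending_here = 5, max_so_far = 10
Position 3 (value 1): max_ending_here = 6, max_so_far = 10
Position 4 (value 6): max_ending_here = 12, max_so_far = 12
Position 5 (value -4): max_ending_here = 8, max_so_far = 12
Position 6 (value 0): max_ending_here = 8, max_so_far = 12
Position 7 (value 3): max_ending_here = 11, max_so_far = 12

Maximum subarray: [10, -2, -3, 1, 6]
Maximum sum: 12

The maximum subarray is [10, -2, -3, 1, 6] with sum 12. This subarray runs from index 0 to index 4.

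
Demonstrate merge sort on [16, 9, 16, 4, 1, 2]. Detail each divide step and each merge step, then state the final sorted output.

Merge sort trace:

Split: [16, 9, 16, 4, 1, 2] -> [16, 9, 16] and [4, 1, 2]
  Split: [16, 9, 16] -> [16] and [9, 16]
    Split: [9, 16] -> [9] and [16]
    Merge: [9] + [16] -> [9, 16]
  Merge: [16] + [9, 16] -> [9, 16, 16]
  Split: [4, 1, 2] -> [4] and [1, 2]
    Split: [1, 2] -> [1] and [2]
    Merge: [1] + [2] -> [1, 2]
  Merge: [4] + [1, 2] -> [1, 2, 4]
Merge: [9, 16, 16] + [1, 2, 4] -> [1, 2, 4, 9, 16, 16]

Final sorted array: [1, 2, 4, 9, 16, 16]

The merge sort proceeds by recursively splitting the array and merging sorted halves.
After all merges, the sorted array is [1, 2, 4, 9, 16, 16].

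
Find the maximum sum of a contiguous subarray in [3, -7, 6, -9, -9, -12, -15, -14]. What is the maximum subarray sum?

Using Kadane's algorithm on [3, -7, 6, -9, -9, -12, -15, -14]:

Scanning through the array:
Position 1 (value -7): max_ending_here = -4, max_so_far = 3
Position 2 (value 6): max_ending_here = 6, max_so_far = 6
Position 3 (value -9): max_ending_here = -3, max_so_far = 6
Position 4 (value -9): max_ending_here = -9, max_so_far = 6
Position 5 (value -12): max_ending_here = -12, max_so_far = 6
Position 6 (value -15): max_ending_here = -15, max_so_far = 6
Position 7 (value -14): max_ending_here = -14, max_so_far = 6

Maximum subarray: [6]
Maximum sum: 6

The maximum subarray is [6] with sum 6. This subarray runs from index 2 to index 2.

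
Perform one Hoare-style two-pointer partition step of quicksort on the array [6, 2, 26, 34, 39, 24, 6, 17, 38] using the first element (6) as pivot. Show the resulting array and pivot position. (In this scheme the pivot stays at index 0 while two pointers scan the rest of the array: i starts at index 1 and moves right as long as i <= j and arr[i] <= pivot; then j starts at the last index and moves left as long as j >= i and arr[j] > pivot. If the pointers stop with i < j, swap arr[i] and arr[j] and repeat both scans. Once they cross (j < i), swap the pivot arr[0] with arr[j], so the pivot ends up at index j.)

Hoare-style two-pointer partition with pivot = 6:

Initial array: [6, 2, 26, 34, 39, 24, 6, 17, 38]

Pointers start at i = 1, j = 8.
i stops at index 2 (arr[2]=26 > 6), j stops at index 6 (arr[6]=6 <= 6): swap arr[2] and arr[6], array becomes [6, 2, 6, 34, 39, 24, 26, 17, 38]
i ends at 3, j ends at 2: the pointers have crossed (j < i), so scanning stops.

Swap pivot arr[0] with arr[2] to place pivot at position 2: [6, 2, 6, 34, 39, 24, 26, 17, 38]
Pivot position: 2

After partitioning with pivot 6, the array becomes [6, 2, 6, 34, 39, 24, 26, 17, 38]. The pivot is placed at index 2. All elements to the left of the pivot are <= 6, and all elements to the right are > 6.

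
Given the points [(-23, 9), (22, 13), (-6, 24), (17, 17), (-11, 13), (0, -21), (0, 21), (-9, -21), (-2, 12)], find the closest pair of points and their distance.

Computing all pairwise distances among 9 points:

d((-23, 9), (22, 13)) = 45.1774
d((-23, 9), (-6, 24)) = 22.6716
d((-23, 9), (17, 17)) = 40.7922
d((-23, 9), (-11, 13)) = 12.6491
d((-23, 9), (0, -21)) = 37.8021
d((-23, 9), (0, 21)) = 25.9422
d((-23, 9), (-9, -21)) = 33.1059
d((-23, 9), (-2, 12)) = 21.2132
d((22, 13), (-6, 24)) = 30.0832
d((22, 13), (17, 17)) = 6.4031 <-- minimum
d((22, 13), (-11, 13)) = 33.0
d((22, 13), (0, -21)) = 40.4969
d((22, 13), (0, 21)) = 23.4094
d((22, 13), (-9, -21)) = 46.0109
d((22, 13), (-2, 12)) = 24.0208
d((-6, 24), (17, 17)) = 24.0416
d((-6, 24), (-11, 13)) = 12.083
d((-6, 24), (0, -21)) = 45.3982
d((-6, 24), (0, 21)) = 6.7082
d((-6, 24), (-9, -21)) = 45.0999
d((-6, 24), (-2, 12)) = 12.6491
d((17, 17), (-11, 13)) = 28.2843
d((17, 17), (0, -21)) = 41.6293
d((17, 17), (0, 21)) = 17.4642
d((17, 17), (-9, -21)) = 46.0435
d((17, 17), (-2, 12)) = 19.6469
d((-11, 13), (0, -21)) = 35.7351
d((-11, 13), (0, 21)) = 13.6015
d((-11, 13), (-9, -21)) = 34.0588
d((-11, 13), (-2, 12)) = 9.0554
d((0, -21), (0, 21)) = 42.0
d((0, -21), (-9, -21)) = 9.0
d((0, -21), (-2, 12)) = 33.0606
d((0, 21), (-9, -21)) = 42.9535
d((0, 21), (-2, 12)) = 9.2195
d((-9, -21), (-2, 12)) = 33.7343

Closest pair: (22, 13) and (17, 17) with distance 6.4031

The closest pair is (22, 13) and (17, 17) with Euclidean distance 6.4031. For 9 points, brute-force pairwise comparison is shown above. For large n, the divide-and-conquer algorithm (sort by x, recurse on halves, check the dividing strip) achieves O(n log n).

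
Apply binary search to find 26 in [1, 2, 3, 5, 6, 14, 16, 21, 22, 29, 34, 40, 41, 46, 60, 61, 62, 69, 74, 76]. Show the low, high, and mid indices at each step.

Binary search for 26 in [1, 2, 3, 5, 6, 14, 16, 21, 22, 29, 34, 40, 41, 46, 60, 61, 62, 69, 74, 76]:

lo=0, hi=19, mid=9, arr[mid]=29 -> 29 > 26, search left half
lo=0, hi=8, mid=4, arr[mid]=6 -> 6 < 26, search right half
lo=5, hi=8, mid=6, arr[mid]=16 -> 16 < 26, search right half
lo=7, hi=8, mid=7, arr[mid]=21 -> 21 < 26, search right half
lo=8, hi=8, mid=8, arr[mid]=22 -> 22 < 26, search right half
lo=9 > hi=8, target 26 not found

Binary search determines that 26 is not in the array after 5 comparisons. The search space was exhausted without finding the target.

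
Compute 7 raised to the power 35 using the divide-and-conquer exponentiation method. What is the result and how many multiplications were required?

Computing 7^35 by squaring (build up from 7^1; each line after the first costs one multiplication):

7^1 = 7
7^2 = (7^1)^2 = 7^2 = 49
7^4 = (7^2)^2 = 49^2 = 2401
7^8 = (7^4)^2 = 2401^2 = 5764801
7^16 = (7^8)^2 = 5764801^2 = 33232930569601
7^17 = 7 * 7^16 = 7 * 33232930569601 = 232630513987207
7^34 = (7^17)^2 = 232630513987207^2 = 54116956037952111668959660849
7^35 = 7 * 7^34 = 7 * 54116956037952111668959660849 = 378818692265664781682717625943

Result: 378818692265664781682717625943
Multiplications needed: 7 (7 lines after 7^1)

7^35 = 378818692265664781682717625943. Using exponentiation by squaring, this requires 7 multiplications. The key idea: if the exponent is even, square the half-power; if odd, multiply by the base once.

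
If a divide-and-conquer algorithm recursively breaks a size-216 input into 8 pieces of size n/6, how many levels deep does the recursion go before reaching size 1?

For divide and conquer with division factor 6:

Problem sizes at each level:
Level 0: 216
Level 1: 36
Level 2: 6
Level 3: 1

The root is level 0 and the size-1 base case is level 3 (the tree spans levels 0 through 3, i.e. 4 levels counting the root), so the depth is the number of divisions: log_6(216) = 3

The recursion tree depth is log_6(216) = 3. At each level, the problem size is divided by 6, so it takes 3 divisions to reduce to a base case of size 1. The algorithm makes 8 recursive calls at each level.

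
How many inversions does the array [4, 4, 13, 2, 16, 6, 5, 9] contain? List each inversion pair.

Finding inversions in [4, 4, 13, 2, 16, 6, 5, 9]:

(0, 3): arr[0]=4 > arr[3]=2
(1, 3): arr[1]=4 > arr[3]=2
(2, 3): arr[2]=13 > arr[3]=2
(2, 5): arr[2]=13 > arr[5]=6
(2, 6): arr[2]=13 > arr[6]=5
(2, 7): arr[2]=13 > arr[7]=9
(4, 5): arr[4]=16 > arr[5]=6
(4, 6): arr[4]=16 > arr[6]=5
(4, 7): arr[4]=16 > arr[7]=9
(5, 6): arr[5]=6 > arr[6]=5

Total inversions: 10

The array has 10 inversion(s): (0,3), (1,3), (2,3), (2,5), (2,6), (2,7), (4,5), (4,6), (4,7), (5,6). Each pair (i,j) satisfies i < j and arr[i] > arr[j].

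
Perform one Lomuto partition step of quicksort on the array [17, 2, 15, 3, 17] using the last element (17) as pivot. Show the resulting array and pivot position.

Lomuto partition with pivot = 17:

Initial array: [17, 2, 15, 3, 17]

arr[0]=17 <= 17: swap with position 0, array becomes [17, 2, 15, 3, 17]
arr[1]=2 <= 17: swap with position 1, array becomes [17, 2, 15, 3, 17]
arr[2]=15 <= 17: swap with position 2, array becomes [17, 2, 15, 3, 17]
arr[3]=3 <= 17: swap with position 3, array becomes [17, 2, 15, 3, 17]

Place pivot at position 4: [17, 2, 15, 3, 17]
Pivot position: 4

After partitioning with pivot 17, the array becomes [17, 2, 15, 3, 17]. The pivot is placed at index 4. All elements to the left of the pivot are <= 17, and all elements to the right are > 17.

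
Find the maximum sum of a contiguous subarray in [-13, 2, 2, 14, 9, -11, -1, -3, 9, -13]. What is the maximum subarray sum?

Using Kadane's algorithm on [-13, 2, 2, 14, 9, -11, -1, -3, 9, -13]:

Scanning through the array:
Position 1 (value 2): max_ending_here = 2, max_so_far = 2
Position 2 (value 2): max_ending_here = 4, max_so_far = 4
Position 3 (value 14): max_ending_here = 18, max_so_far = 18
Position 4 (value 9): max_ending_here = 27, max_so_far = 27
Position 5 (value -11): max_ending_here = 16, max_so_far = 27
Position 6 (value -1): max_ending_here = 15, max_so_far = 27
Position 7 (value -3): max_ending_here = 12, max_so_far = 27
Position 8 (value 9): max_ending_here = 21, max_so_far = 27
Position 9 (value -13): max_ending_here = 8, max_so_far = 27

Maximum subarray: [2, 2, 14, 9]
Maximum sum: 27

The maximum subarray is [2, 2, 14, 9] with sum 27. This subarray runs from index 1 to index 4.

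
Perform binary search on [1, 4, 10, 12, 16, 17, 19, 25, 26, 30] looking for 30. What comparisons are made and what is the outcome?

Binary search for 30 in [1, 4, 10, 12, 16, 17, 19, 25, 26, 30]:

lo=0, hi=9, mid=4, arr[mid]=16 -> 16 < 30, search right half
lo=5, hi=9, mid=7, arr[mid]=25 -> 25 < 30, search right half
lo=8, hi=9, mid=8, arr[mid]=26 -> 26 < 30, search right half
lo=9, hi=9, mid=9, arr[mid]=30 -> Found target at index 9!

Binary search finds 30 at index 9 after 4 comparisons. The search repeatedly halves the search space by comparing with the middle element.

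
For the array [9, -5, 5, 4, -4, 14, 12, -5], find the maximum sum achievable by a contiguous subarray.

Using Kadane's algorithm on [9, -5, 5, 4, -4, 14, 12, -5]:

Scanning through the array:
Position 1 (value -5): max_ending_here = 4, max_so_far = 9
Position 2 (value 5): max_ending_here = 9, max_so_far = 9
Position 3 (value 4): max_ending_here = 13, max_so_far = 13
Position 4 (value -4): max_ending_here = 9, max_so_far = 13
Position 5 (value 14): max_ending_here = 23, max_so_far = 23
Position 6 (value 12): max_ending_here = 35, max_so_far = 35
Position 7 (value -5): max_ending_here = 30, max_so_far = 35

Maximum subarray: [9, -5, 5, 4, -4, 14, 12]
Maximum sum: 35

The maximum subarray is [9, -5, 5, 4, -4, 14, 12] with sum 35. This subarray runs from index 0 to index 6.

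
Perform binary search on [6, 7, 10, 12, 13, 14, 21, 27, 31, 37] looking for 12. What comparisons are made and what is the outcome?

Binary search for 12 in [6, 7, 10, 12, 13, 14, 21, 27, 31, 37]:

lo=0, hi=9, mid=4, arr[mid]=13 -> 13 > 12, search left half
lo=0, hi=3, mid=1, arr[mid]=7 -> 7 < 12, search right half
lo=2, hi=3, mid=2, arr[mid]=10 -> 10 < 12, search right half
lo=3, hi=3, mid=3, arr[mid]=12 -> Found target at index 3!

Binary search finds 12 at index 3 after 4 comparisons. The search repeatedly halves the search space by comparing with the middle element.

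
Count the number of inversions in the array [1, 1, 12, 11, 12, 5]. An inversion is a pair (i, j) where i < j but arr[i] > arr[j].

Finding inversions in [1, 1, 12, 11, 12, 5]:

(2, 3): arr[2]=12 > arr[3]=11
(2, 5): arr[2]=12 > arr[5]=5
(3, 5): arr[3]=11 > arr[5]=5
(4, 5): arr[4]=12 > arr[5]=5

Total inversions: 4

The array has 4 inversion(s): (2,3), (2,5), (3,5), (4,5). Each pair (i,j) satisfies i < j and arr[i] > arr[j].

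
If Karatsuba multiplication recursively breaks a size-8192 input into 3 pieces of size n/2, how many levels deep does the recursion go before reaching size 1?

For divide and conquer with division factor 2:

Problem sizes at each level:
Level 0: 8192
Level 1: 4096
Level 2: 2048
Level 3: 1024
Level 4: 512
Level 5: 256
Level 6: 128
Level 7: 64
Level 8: 32
Level 9: 16
Level 10: 8
Level 11: 4
Level 12: 2
Level 13: 1

The root is level 0 and the size-1 base case is level 13 (the tree spans levels 0 through 13, i.e. 14 levels counting the root), so the depth is the number of divisions: log_2(8192) = 13

The recursion tree depth is log_2(8192) = 13. At each level, the problem size is divided by 2, so it takes 13 divisions to reduce to a base case of size 1. The algorithm makes 3 recursive calls at each level.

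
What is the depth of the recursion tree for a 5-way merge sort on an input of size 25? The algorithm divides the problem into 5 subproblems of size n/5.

For divide and conquer with division factor 5:

Problem sizes at each level:
Level 0: 25
Level 1: 5
Level 2: 1

The root is level 0 and the size-1 base case is level 2 (the tree spans levels 0 through 2, i.e. 3 levels counting the root), so the depth is the number of divisions: log_5(25) = 2

The recursion tree depth is log_5(25) = 2. At each level, the problem size is divided by 5, so it takes 2 divisions to reduce to a base case of size 1. The algorithm makes 5 recursive calls at each level.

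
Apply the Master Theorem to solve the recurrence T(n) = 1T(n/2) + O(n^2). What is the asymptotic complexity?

Master Theorem for T(n) = 1T(n/2) + O(n^2):

a = 1, b = 2, c = 2
log_b(a) = log_2(1) = 0.0000

Case 3: c = 2 > log_2(1) = 0.0000
T(n) = O(n^2) = O(n^2)

For T(n) = 1T(n/2) + O(n^2): log_2(1) = 0.0000. This is Case 3 of the Master Theorem (c > log_b(a), work dominated by root), giving O(n^2).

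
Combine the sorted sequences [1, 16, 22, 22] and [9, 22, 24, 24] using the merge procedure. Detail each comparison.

Merging process:

Compare 1 vs 9: take 1 from left. Merged: [1]
Compare 16 vs 9: take 9 from right. Merged: [1, 9]
Compare 16 vs 22: take 16 from left. Merged: [1, 9, 16]
Compare 22 vs 22: take 22 from left. Merged: [1, 9, 16, 22]
Compare 22 vs 22: take 22 from left. Merged: [1, 9, 16, 22, 22]
Append remaining from right: [22, 24, 24]. Merged: [1, 9, 16, 22, 22, 22, 24, 24]

Final merged array: [1, 9, 16, 22, 22, 22, 24, 24]
Total comparisons: 5

The merged array is [1, 9, 16, 22, 22, 22, 24, 24], requiring 5 comparisons. The merge step runs in O(n) time where n is the total number of elements.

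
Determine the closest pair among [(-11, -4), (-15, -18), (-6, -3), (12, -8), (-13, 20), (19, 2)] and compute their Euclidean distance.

Computing all pairwise distances among 6 points:

d((-11, -4), (-15, -18)) = 14.5602
d((-11, -4), (-6, -3)) = 5.099 <-- minimum
d((-11, -4), (12, -8)) = 23.3452
d((-11, -4), (-13, 20)) = 24.0832
d((-11, -4), (19, 2)) = 30.5941
d((-15, -18), (-6, -3)) = 17.4929
d((-15, -18), (12, -8)) = 28.7924
d((-15, -18), (-13, 20)) = 38.0526
d((-15, -18), (19, 2)) = 39.4462
d((-6, -3), (12, -8)) = 18.6815
d((-6, -3), (-13, 20)) = 24.0416
d((-6, -3), (19, 2)) = 25.4951
d((12, -8), (-13, 20)) = 37.5366
d((12, -8), (19, 2)) = 12.2066
d((-13, 20), (19, 2)) = 36.7151

Closest pair: (-11, -4) and (-6, -3) with distance 5.099

The closest pair is (-11, -4) and (-6, -3) with Euclidean distance 5.099. For 6 points, brute-force pairwise comparison is shown above. For large n, the divide-and-conquer algorithm (sort by x, recurse on halves, check the dividing strip) achieves O(n log n).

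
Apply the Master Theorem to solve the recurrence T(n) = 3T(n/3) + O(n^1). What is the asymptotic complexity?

Master Theorem for T(n) = 3T(n/3) + O(n^1):

a = 3, b = 3, c = 1
log_b(a) = log_3(3) = 1.0000

Case 2: c = 1 = log_3(3) = 1.0000
T(n) = O(n^1 log n) = O(n log n)

For T(n) = 3T(n/3) + O(n^1): log_3(3) = 1.0000. This is Case 2 of the Master Theorem (c = log_b(a), equal work at all levels), giving O(n log n).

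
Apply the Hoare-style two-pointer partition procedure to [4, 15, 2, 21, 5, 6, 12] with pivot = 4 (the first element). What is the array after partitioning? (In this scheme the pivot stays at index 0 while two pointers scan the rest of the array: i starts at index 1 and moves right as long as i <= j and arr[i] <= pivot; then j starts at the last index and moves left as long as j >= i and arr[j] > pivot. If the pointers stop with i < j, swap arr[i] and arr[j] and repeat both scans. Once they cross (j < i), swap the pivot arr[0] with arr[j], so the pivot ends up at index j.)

Hoare-style two-pointer partition with pivot = 4:

Initial array: [4, 15, 2, 21, 5, 6, 12]

Pointers start at i = 1, j = 6.
i stops at index 1 (arr[1]=15 > 4), j stops at index 2 (arr[2]=2 <= 4): swap arr[1] and arr[2], array becomes [4, 2, 15, 21, 5, 6, 12]
i ends at 2, j ends at 1: the pointers have crossed (j < i), so scanning stops.

Swap pivot arr[0] with arr[1] to place pivot at position 1: [2, 4, 15, 21, 5, 6, 12]
Pivot position: 1

After partitioning with pivot 4, the array becomes [2, 4, 15, 21, 5, 6, 12]. The pivot is placed at index 1. All elements to the left of the pivot are <= 4, and all elements to the right are > 4.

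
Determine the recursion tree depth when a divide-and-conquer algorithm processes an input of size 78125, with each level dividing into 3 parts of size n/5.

For divide and conquer with division factor 5:

Problem sizes at each level:
Level 0: 78125
Level 1: 15625
Level 2: 3125
Level 3: 625
Level 4: 125
Level 5: 25
Level 6: 5
Level 7: 1

The root is level 0 and the size-1 base case is level 7 (the tree spans levels 0 through 7, i.e. 8 levels counting the root), so the depth is the number of divisions: log_5(78125) = 7

The recursion tree depth is log_5(78125) = 7. At each level, the problem size is divided by 5, so it takes 7 divisions to reduce to a base case of size 1. The algorithm makes 3 recursive calls at each level.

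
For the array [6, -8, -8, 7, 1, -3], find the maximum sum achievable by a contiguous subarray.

Using Kadane's algorithm on [6, -8, -8, 7, 1, -3]:

Scanning through the array:
Position 1 (value -8): max_ending_here = -2, max_so_far = 6
Position 2 (value -8): max_ending_here = -8, max_so_far = 6
Position 3 (value 7): max_ending_here = 7, max_so_far = 7
Position 4 (value 1): max_ending_here = 8, max_so_far = 8
Position 5 (value -3): max_ending_here = 5, max_so_far = 8

Maximum subarray: [7, 1]
Maximum sum: 8

The maximum subarray is [7, 1] with sum 8. This subarray runs from index 3 to index 4.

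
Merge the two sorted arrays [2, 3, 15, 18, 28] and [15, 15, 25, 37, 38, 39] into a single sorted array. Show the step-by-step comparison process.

Merging process:

Compare 2 vs 15: take 2 from left. Merged: [2]
Compare 3 vs 15: take 3 from left. Merged: [2, 3]
Compare 15 vs 15: take 15 from left. Merged: [2, 3, 15]
Compare 18 vs 15: take 15 from right. Merged: [2, 3, 15, 15]
Compare 18 vs 15: take 15 from right. Merged: [2, 3, 15, 15, 15]
Compare 18 vs 25: take 18 from left. Merged: [2, 3, 15, 15, 15, 18]
Compare 28 vs 25: take 25 from right. Merged: [2, 3, 15, 15, 15, 18, 25]
Compare 28 vs 37: take 28 from left. Merged: [2, 3, 15, 15, 15, 18, 25, 28]
Append remaining from right: [37, 38, 39]. Merged: [2, 3, 15, 15, 15, 18, 25, 28, 37, 38, 39]

Final merged array: [2, 3, 15, 15, 15, 18, 25, 28, 37, 38, 39]
Total comparisons: 8

The merged array is [2, 3, 15, 15, 15, 18, 25, 28, 37, 38, 39], requiring 8 comparisons. The merge step runs in O(n) time where n is the total number of elements.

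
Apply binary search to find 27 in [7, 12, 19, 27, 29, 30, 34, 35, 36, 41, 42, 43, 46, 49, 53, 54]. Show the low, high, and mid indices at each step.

Binary search for 27 in [7, 12, 19, 27, 29, 30, 34, 35, 36, 41, 42, 43, 46, 49, 53, 54]:

lo=0, hi=15, mid=7, arr[mid]=35 -> 35 > 27, search left half
lo=0, hi=6, mid=3, arr[mid]=27 -> Found target at index 3!

Binary search finds 27 at index 3 after 2 comparisons. The search repeatedly halves the search space by comparing with the middle element.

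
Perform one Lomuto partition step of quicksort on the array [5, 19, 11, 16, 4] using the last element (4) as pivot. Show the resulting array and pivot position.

Lomuto partition with pivot = 4:

Initial array: [5, 19, 11, 16, 4]

arr[0]=5 > 4: no swap
arr[1]=19 > 4: no swap
arr[2]=11 > 4: no swap
arr[3]=16 > 4: no swap

Place pivot at position 0: [4, 19, 11, 16, 5]
Pivot position: 0

After partitioning with pivot 4, the array becomes [4, 19, 11, 16, 5]. The pivot is placed at index 0. All elements to the left of the pivot are <= 4, and all elements to the right are > 4.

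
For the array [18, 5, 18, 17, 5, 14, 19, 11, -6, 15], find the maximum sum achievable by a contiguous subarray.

Using Kadane's algorithm on [18, 5, 18, 17, 5, 14, 19, 11, -6, 15]:

Scanning through the array:
Position 1 (value 5): max_ending_here = 23, max_so_far = 23
Position 2 (value 18): max_ending_here = 41, max_so_far = 41
Position 3 (value 17): max_ending_here = 58, max_so_far = 58
Position 4 (value 5): max_ending_here = 63, max_so_far = 63
Position 5 (value 14): max_ending_here = 77, max_so_far = 77
Position 6 (value 19): max_ending_here = 96, max_so_far = 96
Position 7 (value 11): max_ending_here = 107, max_so_far = 107
Position 8 (value -6): max_ending_here = 101, max_so_far = 107
Position 9 (value 15): max_ending_here = 116, max_so_far = 116

Maximum subarray: [18, 5, 18, 17, 5, 14, 19, 11, -6, 15]
Maximum sum: 116

The maximum subarray is [18, 5, 18, 17, 5, 14, 19, 11, -6, 15] with sum 116. This subarray runs from index 0 to index 9.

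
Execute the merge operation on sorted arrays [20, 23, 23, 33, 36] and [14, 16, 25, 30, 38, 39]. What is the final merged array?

Merging process:

Compare 20 vs 14: take 14 from right. Merged: [14]
Compare 20 vs 16: take 16 from right. Merged: [14, 16]
Compare 20 vs 25: take 20 from left. Merged: [14, 16, 20]
Compare 23 vs 25: take 23 from left. Merged: [14, 16, 20, 23]
Compare 23 vs 25: take 23 from left. Merged: [14, 16, 20, 23, 23]
Compare 33 vs 25: take 25 from right. Merged: [14, 16, 20, 23, 23, 25]
Compare 33 vs 30: take 30 from right. Merged: [14, 16, 20, 23, 23, 25, 30]
Compare 33 vs 38: take 33 from left. Merged: [14, 16, 20, 23, 23, 25, 30, 33]
Compare 36 vs 38: take 36 from left. Merged: [14, 16, 20, 23, 23, 25, 30, 33, 36]
Append remaining from right: [38, 39]. Merged: [14, 16, 20, 23, 23, 25, 30, 33, 36, 38, 39]

Final merged array: [14, 16, 20, 23, 23, 25, 30, 33, 36, 38, 39]
Total comparisons: 9

The merged array is [14, 16, 20, 23, 23, 25, 30, 33, 36, 38, 39], requiring 9 comparisons. The merge step runs in O(n) time where n is the total number of elements.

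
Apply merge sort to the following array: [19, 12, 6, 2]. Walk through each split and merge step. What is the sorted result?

Merge sort trace:

Split: [19, 12, 6, 2] -> [19, 12] and [6, 2]
  Split: [19, 12] -> [19] and [12]
  Merge: [19] + [12] -> [12, 19]
  Split: [6, 2] -> [6] and [2]
  Merge: [6] + [2] -> [2, 6]
Merge: [12, 19] + [2, 6] -> [2, 6, 12, 19]

Final sorted array: [2, 6, 12, 19]

The merge sort proceeds by recursively splitting the array and merging sorted halves.
After all merges, the sorted array is [2, 6, 12, 19].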